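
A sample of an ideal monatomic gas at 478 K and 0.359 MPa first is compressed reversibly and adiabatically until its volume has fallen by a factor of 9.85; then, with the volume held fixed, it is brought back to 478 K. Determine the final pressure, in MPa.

For a monatomic ideal gas γ = 5/3.
Adiabatic step (PV^γ = const): P₂ = 0.359×9.85^(5/3) = 16.25 MPa; T₂ = 478×9.85^(2/3) = 2196 K.
Isochoric: P₃ = P₂(T₃/T₂) = 16.25 × (478/2196) = 3.536 MPa.

P₃ ≈ 3.54 MPa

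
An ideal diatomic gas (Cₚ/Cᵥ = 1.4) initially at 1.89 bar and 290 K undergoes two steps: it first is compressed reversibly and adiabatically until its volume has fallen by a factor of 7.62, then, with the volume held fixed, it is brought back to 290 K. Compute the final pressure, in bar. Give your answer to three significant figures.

Adiabatic step (PV^γ = const): P₂ = 1.89×7.62^(1.4) = 32.45 bar; T₂ = 290×7.62^(0.4) = 653.4 K.
Isochoric: P₃ = P₂(T₃/T₂) = 32.45 × (290/653.4) = 14.4 bar.

P₃ ≈ 14.4 bar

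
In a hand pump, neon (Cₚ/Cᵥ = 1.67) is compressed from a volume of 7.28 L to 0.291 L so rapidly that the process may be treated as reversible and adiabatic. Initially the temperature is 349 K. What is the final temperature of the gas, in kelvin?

T₂ ≈ 3020 K

For a reversible adiabat TV^(γ−1) is constant, so T₂ = T₁ (V₁/V₂)^(γ−1).
T₂ = 349 × (7.28/0.291)^(0.67) = 3017 K.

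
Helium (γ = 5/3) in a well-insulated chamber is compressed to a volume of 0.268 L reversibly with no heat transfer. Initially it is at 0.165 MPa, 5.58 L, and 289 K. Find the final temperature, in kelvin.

Adiabatic: T₁V₁^(γ−1) = T₂V₂^(γ−1) ⇒ T₂ = T₁ (V₁/V₂)^(γ−1).
T₂ = 289 × (5.58/0.268)^(2/3) = 2187 K.

T₂ ≈ 2190 K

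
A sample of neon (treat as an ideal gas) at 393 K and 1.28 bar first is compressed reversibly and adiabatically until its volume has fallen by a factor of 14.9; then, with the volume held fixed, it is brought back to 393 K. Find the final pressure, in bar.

For a monatomic ideal gas γ = 5/3.
Adiabatic step (PV^γ = const): P₂ = 1.28×14.9^(5/3) = 115.5 bar; T₂ = 393×14.9^(2/3) = 2380 K.
Isochoric: P₃ = P₂(T₃/T₂) = 115.5 × (393/2380) = 19.07 bar.

P₃ ≈ 19.1 bar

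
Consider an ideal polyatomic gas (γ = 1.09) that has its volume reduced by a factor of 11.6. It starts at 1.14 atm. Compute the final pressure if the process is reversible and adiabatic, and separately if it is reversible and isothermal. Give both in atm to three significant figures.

Isothermal: P₂ = P₁(V₁/V₂) = 1.14×11.6 = 13.22 atm.
Adiabatic: P₂ = P₁(V₁/V₂)^γ = 1.14×11.6^(1.09) = 16.49 atm.

adiabatic: 16.5 atm; isothermal: 13.2 atm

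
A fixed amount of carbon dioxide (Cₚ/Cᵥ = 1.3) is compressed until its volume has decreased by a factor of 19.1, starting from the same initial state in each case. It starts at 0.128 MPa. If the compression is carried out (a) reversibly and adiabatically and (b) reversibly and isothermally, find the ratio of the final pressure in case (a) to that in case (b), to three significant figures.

P_adiabatic / P_isothermal ≈ 2.42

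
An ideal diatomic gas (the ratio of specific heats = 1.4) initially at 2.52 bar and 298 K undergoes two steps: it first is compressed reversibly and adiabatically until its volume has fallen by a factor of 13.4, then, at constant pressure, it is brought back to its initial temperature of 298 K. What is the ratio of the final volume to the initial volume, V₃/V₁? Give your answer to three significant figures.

Adiabatic step: V₂/V₁ = 0.07463; T₂ = T₁·13.4^(0.4) = 841.5 K.
Isobaric step: V₃/V₂ = T₃/T₂ = 298/841.5.
V₃/V₁ = (V₂/V₁)(V₃/V₂) = 0.07463 × (298/841.5) = 0.02643.

V₃/V₁ ≈ 0.0264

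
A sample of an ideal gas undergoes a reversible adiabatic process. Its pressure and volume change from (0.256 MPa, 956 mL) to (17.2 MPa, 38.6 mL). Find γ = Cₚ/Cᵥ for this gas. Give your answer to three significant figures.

γ ≈ 1.31

PV^γ = const ⇒ γ = ln(P₂/P₁) / ln(V₁/V₂).
γ = ln(17.2/0.256) / ln(956/38.6) = 1.311.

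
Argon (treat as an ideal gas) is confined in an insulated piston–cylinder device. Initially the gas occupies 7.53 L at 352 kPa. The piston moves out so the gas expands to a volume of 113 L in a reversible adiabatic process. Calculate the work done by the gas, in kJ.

W ≈ 3.32 kJ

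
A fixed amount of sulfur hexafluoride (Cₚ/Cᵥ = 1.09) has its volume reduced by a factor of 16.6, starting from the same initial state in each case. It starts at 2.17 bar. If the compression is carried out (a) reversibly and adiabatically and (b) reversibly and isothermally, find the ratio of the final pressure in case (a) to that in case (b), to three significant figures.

Isothermal: P_b = P₁(V₁/V₂) = 2.17×16.6.
Adiabatic: P_a = P₁(V₁/V₂)^γ = 2.17×16.6^(1.09).
P_a/P_b = (V₁/V₂)^(γ−1) = 16.6^(0.09) = 1.288.

P_adiabatic / P_isothermal ≈ 1.29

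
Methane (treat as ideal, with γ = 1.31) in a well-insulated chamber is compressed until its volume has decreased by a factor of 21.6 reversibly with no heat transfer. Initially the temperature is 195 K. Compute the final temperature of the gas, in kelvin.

For a reversible adiabat TV^(γ−1) is constant, so T₂ = T₁ (V₁/V₂)^(γ−1).
T₂ = 195 × 21.6^(0.31) = 505.5 K.

T₂ ≈ 505 K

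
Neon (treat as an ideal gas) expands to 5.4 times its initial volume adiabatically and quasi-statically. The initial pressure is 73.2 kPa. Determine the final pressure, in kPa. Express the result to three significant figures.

P₂ ≈ 4.40 kPa

Adiabatic: P₁V₁^γ = P₂V₂^γ ⇒ P₂ = P₁ (V₁/V₂)^γ.
For a monatomic ideal gas γ = 5/3.
P₂ = 73.2 × (1/5.4)^(5/3) = 4.404 kPa.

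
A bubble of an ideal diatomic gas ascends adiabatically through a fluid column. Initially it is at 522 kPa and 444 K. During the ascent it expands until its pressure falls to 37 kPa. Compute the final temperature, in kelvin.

Adiabatic: T₂/T₁ = (P₂/P₁)^((γ−1)/γ).
For a diatomic ideal gas γ = 7/5, so (γ−1)/γ = 2/7.
T₂ = 444 × (37/522)^(2/7) = 208.4 K.

T₂ ≈ 208 K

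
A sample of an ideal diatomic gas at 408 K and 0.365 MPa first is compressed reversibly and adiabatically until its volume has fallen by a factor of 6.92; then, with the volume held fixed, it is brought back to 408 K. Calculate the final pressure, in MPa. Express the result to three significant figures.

P₃ ≈ 2.53 MPa

For a diatomic ideal gas γ = 7/5.
Adiabatic step (PV^γ = const): P₂ = 0.365×6.92^(7/5) = 5.476 MPa; T₂ = 408×6.92^(2/5) = 884.5 K.
Isochoric: P₃ = P₂(T₃/T₂) = 5.476 × (408/884.5) = 2.526 MPa.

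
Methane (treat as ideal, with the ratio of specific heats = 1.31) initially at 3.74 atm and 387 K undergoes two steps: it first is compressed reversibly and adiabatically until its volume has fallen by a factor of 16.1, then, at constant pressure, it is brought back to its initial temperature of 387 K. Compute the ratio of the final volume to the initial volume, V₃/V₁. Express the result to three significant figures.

V₃/V₁ ≈ 0.0262

Adiabatic step: V₂/V₁ = 0.06211; T₂ = T₁·16.1^(0.31) = 915.9 K.
Isobaric step: V₃/V₂ = T₃/T₂ = 387/915.9.
V₃/V₁ = (V₂/V₁)(V₃/V₂) = 0.06211 × (387/915.9) = 0.02625.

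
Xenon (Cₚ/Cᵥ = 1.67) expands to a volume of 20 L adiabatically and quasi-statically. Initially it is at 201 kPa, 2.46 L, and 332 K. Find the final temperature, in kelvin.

T₂ ≈ 81.5 K

For a reversible adiabat TV^(γ−1) is constant, so T₂ = T₁ (V₁/V₂)^(γ−1).
T₂ = 332 × (2.46/20)^(0.67) = 81.54 K.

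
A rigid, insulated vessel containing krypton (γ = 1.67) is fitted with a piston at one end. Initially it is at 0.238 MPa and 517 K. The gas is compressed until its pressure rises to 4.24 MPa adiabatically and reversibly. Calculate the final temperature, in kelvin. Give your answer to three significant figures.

Adiabatic: T₂/T₁ = (P₂/P₁)^((γ−1)/γ).
T₂ = 517 × (4.24/0.238)^(0.401) = 1642 K.

T₂ ≈ 1640 K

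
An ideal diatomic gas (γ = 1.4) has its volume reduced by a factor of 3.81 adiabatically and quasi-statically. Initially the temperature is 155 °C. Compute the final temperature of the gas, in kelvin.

Adiabatic: T₁V₁^(γ−1) = T₂V₂^(γ−1) ⇒ T₂ = T₁ (V₁/V₂)^(γ−1).
T₁ = 155 °C = 428.1 K.
T₂ = 428.1 × 3.81^(0.4) = 731.1 K.

T₂ ≈ 731 K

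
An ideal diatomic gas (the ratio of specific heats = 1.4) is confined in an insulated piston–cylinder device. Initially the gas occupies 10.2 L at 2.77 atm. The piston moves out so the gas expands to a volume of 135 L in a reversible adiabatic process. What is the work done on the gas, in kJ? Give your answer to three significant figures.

P₂ = P₁(V₁/V₂)^γ = 2.77×(10.2/135)^(1.4) = 0.07448 atm.
For a reversible adiabat, W_by_gas = (P₁V₁ − P₂V₂)/(γ−1).
W_by = (280700×0.0102 − 7547×0.135) / (0.4) = 4610 J.
W_on_gas = −W_by = -4610 J.

W ≈ -4.61 kJ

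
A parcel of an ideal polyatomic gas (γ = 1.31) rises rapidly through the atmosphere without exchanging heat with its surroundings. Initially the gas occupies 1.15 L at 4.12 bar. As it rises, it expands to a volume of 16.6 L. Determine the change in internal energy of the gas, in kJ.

P₂ = P₁(V₁/V₂)^γ = 4.12×(1.15/16.6)^(1.31) = 0.1248 bar.
For a reversible adiabat, W_by_gas = (P₁V₁ − P₂V₂)/(γ−1).
W_by = (412000×0.00115 − 12480×0.0166) / (0.31) = 860.3 J.
Q = 0 ⇒ ΔU = −W_by = -860.3 J.

ΔU ≈ -0.860 kJ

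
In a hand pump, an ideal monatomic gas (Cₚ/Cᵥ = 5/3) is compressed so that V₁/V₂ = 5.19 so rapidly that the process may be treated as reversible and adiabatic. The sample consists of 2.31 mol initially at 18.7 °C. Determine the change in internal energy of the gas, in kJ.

Adiabatic: T₁V₁^(γ−1) = T₂V₂^(γ−1) ⇒ T₂ = T₁ (V₁/V₂)^(γ−1).
T₁ = 18.7 °C = 291.8 K.
T₂ = 291.8 × 5.19^(2/3) = 874.9 K.
Q = 0, so ΔU = W_on_gas = nCᵥΔT with Cᵥ = R/(γ−1) = 12.47 J/(mol·K).
ΔU = 2.31 × 12.47 × (874.9 − 291.8) = 16800 J.

ΔU ≈ 16.8 kJ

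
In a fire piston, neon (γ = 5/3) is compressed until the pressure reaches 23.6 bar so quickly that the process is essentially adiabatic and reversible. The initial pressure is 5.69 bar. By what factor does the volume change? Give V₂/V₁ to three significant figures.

From PV^γ = const, V₂/V₁ = (P₁/P₂)^(1/γ).
V₂/V₁ = (5.69/23.6)^(3/5) = 0.4259.

V₂/V₁ ≈ 0.426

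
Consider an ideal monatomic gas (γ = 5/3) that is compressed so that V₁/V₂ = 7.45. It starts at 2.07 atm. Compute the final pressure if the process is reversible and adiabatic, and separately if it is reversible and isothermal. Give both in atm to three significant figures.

Isothermal: P₂ = P₁(V₁/V₂) = 2.07×7.45 = 15.42 atm.
Adiabatic: P₂ = P₁(V₁/V₂)^γ = 2.07×7.45^(5/3) = 58.83 atm.

adiabatic: 58.8 atm; isothermal: 15.4 atm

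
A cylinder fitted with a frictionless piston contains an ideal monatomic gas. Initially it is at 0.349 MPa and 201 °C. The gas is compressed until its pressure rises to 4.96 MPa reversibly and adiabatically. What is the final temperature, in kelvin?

T₂ ≈ 1370 K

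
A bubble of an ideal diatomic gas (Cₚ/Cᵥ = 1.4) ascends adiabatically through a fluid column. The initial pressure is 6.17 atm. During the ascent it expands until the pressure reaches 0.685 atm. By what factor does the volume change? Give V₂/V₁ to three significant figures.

From PV^γ = const, V₂/V₁ = (P₁/P₂)^(1/γ).
V₂/V₁ = (6.17/0.685)^(0.714) = 4.807.

V₂/V₁ ≈ 4.81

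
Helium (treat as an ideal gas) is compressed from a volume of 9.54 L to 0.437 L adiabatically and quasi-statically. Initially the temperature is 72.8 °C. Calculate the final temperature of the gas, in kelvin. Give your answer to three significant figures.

T₂ ≈ 2700 K

For a reversible adiabat TV^(γ−1) is constant, so T₂ = T₁ (V₁/V₂)^(γ−1).
For a monatomic ideal gas γ = 5/3, so γ−1 = 2/3.
T₁ = 72.8 °C = 345.9 K.
T₂ = 345.9 × (9.54/0.437)^(2/3) = 2702 K.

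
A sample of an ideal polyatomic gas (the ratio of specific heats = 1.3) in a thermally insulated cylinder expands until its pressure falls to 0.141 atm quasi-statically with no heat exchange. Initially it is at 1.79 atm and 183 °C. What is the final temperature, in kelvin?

Adiabatic: T₂/T₁ = (P₂/P₁)^((γ−1)/γ).
T₁ = 183 °C = 456.1 K.
T₂ = 456.1 × (0.141/1.79)^(0.231) = 253.8 K.

T₂ ≈ 254 K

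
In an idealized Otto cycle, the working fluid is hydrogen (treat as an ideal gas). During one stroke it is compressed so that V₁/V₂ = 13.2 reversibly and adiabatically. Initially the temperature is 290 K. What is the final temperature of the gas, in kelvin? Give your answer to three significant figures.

T₂ ≈ 814 K

Adiabatic: T₁V₁^(γ−1) = T₂V₂^(γ−1) ⇒ T₂ = T₁ (V₁/V₂)^(γ−1).
For a diatomic ideal gas γ = 7/5, so γ−1 = 2/5.
T₂ = 290 × 13.2^(2/5) = 814 K.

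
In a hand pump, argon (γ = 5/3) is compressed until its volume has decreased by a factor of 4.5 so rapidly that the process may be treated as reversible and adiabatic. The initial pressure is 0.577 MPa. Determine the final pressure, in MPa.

P₂ ≈ 7.08 MPa

Adiabatic: P₁V₁^γ = P₂V₂^γ ⇒ P₂ = P₁ (V₁/V₂)^γ.
P₂ = 0.577 × 4.5^(5/3) = 7.077 MPa.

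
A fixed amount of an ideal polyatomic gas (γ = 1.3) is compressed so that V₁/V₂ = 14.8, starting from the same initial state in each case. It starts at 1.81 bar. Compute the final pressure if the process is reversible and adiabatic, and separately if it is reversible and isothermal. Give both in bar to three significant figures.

adiabatic: 60.1 bar; isothermal: 26.8 bar

Isothermal: P₂ = P₁(V₁/V₂) = 1.81×14.8 = 26.79 bar.
Adiabatic: P₂ = P₁(V₁/V₂)^γ = 1.81×14.8^(1.3) = 60.12 bar.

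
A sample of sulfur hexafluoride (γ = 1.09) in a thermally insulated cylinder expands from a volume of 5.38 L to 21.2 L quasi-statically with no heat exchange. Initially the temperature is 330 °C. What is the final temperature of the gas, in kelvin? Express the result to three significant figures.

For a reversible adiabat TV^(γ−1) is constant, so T₂ = T₁ (V₁/V₂)^(γ−1).
T₁ = 330 °C = 603.1 K.
T₂ = 603.1 × (5.38/21.2)^(0.09) = 533.1 K.

T₂ ≈ 533 K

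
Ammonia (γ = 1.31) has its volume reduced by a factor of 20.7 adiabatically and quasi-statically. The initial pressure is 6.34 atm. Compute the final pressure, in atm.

P₂ ≈ 336 atm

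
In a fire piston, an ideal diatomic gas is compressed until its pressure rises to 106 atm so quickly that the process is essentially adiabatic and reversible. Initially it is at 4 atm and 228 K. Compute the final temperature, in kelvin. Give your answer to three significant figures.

T₂ ≈ 582 K

Along an adiabat T P^((1−γ)/γ) is constant, so T₂ = T₁ (P₂/P₁)^((γ−1)/γ).
For a diatomic ideal gas γ = 7/5, so (γ−1)/γ = 2/7.
T₂ = 228 × (106/4)^(2/7) = 581.5 K.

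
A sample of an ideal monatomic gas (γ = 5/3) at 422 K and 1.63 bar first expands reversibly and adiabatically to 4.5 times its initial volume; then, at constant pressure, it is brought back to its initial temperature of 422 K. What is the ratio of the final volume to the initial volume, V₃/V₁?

Adiabatic step: V₂/V₁ = 4.5; T₂ = T₁·(1/4.5)^(2/3) = 154.8 K.
Isobaric step: V₃/V₂ = T₃/T₂ = 422/154.8.
V₃/V₁ = (V₂/V₁)(V₃/V₂) = 4.5 × (422/154.8) = 12.27.

V₃/V₁ ≈ 12.3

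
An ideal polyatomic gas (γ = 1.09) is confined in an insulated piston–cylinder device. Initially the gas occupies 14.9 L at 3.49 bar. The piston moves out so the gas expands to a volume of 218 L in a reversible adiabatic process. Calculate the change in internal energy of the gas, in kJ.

ΔU ≈ -12.4 kJ

P₂ = P₁(V₁/V₂)^γ = 3.49×(14.9/218)^(1.09) = 0.1874 bar.
For a reversible adiabat, W_by_gas = (P₁V₁ − P₂V₂)/(γ−1).
W_by = (349000×0.0149 − 18740×0.218) / (0.09) = 12400 J.
Q = 0 ⇒ ΔU = −W_by = -12400 J.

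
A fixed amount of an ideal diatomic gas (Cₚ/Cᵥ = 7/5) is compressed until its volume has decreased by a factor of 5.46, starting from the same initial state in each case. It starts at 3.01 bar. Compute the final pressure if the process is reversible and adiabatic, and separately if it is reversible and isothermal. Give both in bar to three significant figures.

adiabatic: 32.4 bar; isothermal: 16.4 bar

Isothermal: P₂ = P₁(V₁/V₂) = 3.01×5.46 = 16.43 bar.
Adiabatic: P₂ = P₁(V₁/V₂)^γ = 3.01×5.46^(7/5) = 32.41 bar.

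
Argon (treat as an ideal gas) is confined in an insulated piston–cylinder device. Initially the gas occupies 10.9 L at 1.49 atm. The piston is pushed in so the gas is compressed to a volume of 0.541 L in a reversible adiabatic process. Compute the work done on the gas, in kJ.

W ≈ 15.8 kJ

γ = 5/3 for a monatomic ideal gas.
P₂ = P₁(V₁/V₂)^γ = 1.49×(10.9/0.541)^(5/3) = 222.3 atm.
For a reversible adiabat, W_by_gas = (P₁V₁ − P₂V₂)/(γ−1).
W_by = (151000×0.0109 − 2.252×10^7×0.000541) / (2/3) = -15810 J.
W_on_gas = −W_by = 15810 J.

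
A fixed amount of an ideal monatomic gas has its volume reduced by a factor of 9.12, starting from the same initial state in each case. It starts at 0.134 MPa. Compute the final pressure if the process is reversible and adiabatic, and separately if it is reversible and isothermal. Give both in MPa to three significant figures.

adiabatic: 5.33 MPa; isothermal: 1.22 MPa

For a monatomic ideal gas γ = 5/3.
Isothermal: P₂ = P₁(V₁/V₂) = 0.134×9.12 = 1.222 MPa.
Adiabatic: P₂ = P₁(V₁/V₂)^γ = 0.134×9.12^(5/3) = 5.335 MPa.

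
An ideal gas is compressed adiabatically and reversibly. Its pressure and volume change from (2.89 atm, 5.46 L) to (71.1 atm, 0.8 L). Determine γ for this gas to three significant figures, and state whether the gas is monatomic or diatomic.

PV^γ = const ⇒ γ = ln(P₂/P₁) / ln(V₁/V₂).
γ = ln(71.1/2.89) / ln(5.46/0.8) = 1.668.
γ ≈ 1.67 is close to 5/3, so the gas is monatomic.

γ ≈ 1.67; monatomic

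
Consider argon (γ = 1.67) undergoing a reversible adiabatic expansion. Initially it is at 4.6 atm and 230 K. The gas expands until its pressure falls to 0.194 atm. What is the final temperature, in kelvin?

Along an adiabat T P^((1−γ)/γ) is constant, so T₂ = T₁ (P₂/P₁)^((γ−1)/γ).
T₂ = 230 × (0.194/4.6)^(0.401) = 64.58 K.

T₂ ≈ 64.6 K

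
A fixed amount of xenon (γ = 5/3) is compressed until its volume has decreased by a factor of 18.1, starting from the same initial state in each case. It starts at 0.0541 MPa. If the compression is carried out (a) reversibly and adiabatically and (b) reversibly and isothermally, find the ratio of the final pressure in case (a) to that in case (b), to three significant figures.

Isothermal: P_b = P₁(V₁/V₂) = 0.0541×18.1.
Adiabatic: P_a = P₁(V₁/V₂)^γ = 0.0541×18.1^(5/3).
P_a/P_b = (V₁/V₂)^(γ−1) = 18.1^(2/3) = 6.894.

P_adiabatic / P_isothermal ≈ 6.89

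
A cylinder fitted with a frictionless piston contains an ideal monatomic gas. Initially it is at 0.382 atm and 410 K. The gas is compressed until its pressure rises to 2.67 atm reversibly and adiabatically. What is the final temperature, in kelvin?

T₂ ≈ 892 K

Adiabatic: T₂/T₁ = (P₂/P₁)^((γ−1)/γ).
For a monatomic ideal gas γ = 5/3, so (γ−1)/γ = 2/5.
T₂ = 410 × (2.67/0.382)^(2/5) = 892.4 K.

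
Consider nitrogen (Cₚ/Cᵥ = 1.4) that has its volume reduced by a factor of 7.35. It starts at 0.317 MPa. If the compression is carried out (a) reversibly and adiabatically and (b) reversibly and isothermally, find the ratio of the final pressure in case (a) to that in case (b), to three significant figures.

P_adiabatic / P_isothermal ≈ 2.22

Isothermal: P_b = P₁(V₁/V₂) = 0.317×7.35.
Adiabatic: P_a = P₁(V₁/V₂)^γ = 0.317×7.35^(1.4).
P_a/P_b = (V₁/V₂)^(γ−1) = 7.35^(0.4) = 2.221.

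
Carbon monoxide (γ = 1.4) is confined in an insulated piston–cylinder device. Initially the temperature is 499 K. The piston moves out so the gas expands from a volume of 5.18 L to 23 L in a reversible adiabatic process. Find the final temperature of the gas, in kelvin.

T₂ ≈ 275 K

Adiabatic: T₁V₁^(γ−1) = T₂V₂^(γ−1) ⇒ T₂ = T₁ (V₁/V₂)^(γ−1).
T₂ = 499 × (5.18/23)^(0.4) = 274.9 K.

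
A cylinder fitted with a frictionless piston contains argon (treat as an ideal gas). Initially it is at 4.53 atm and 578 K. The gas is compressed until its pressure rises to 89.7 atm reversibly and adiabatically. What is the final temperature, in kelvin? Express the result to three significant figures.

Along an adiabat T P^((1−γ)/γ) is constant, so T₂ = T₁ (P₂/P₁)^((γ−1)/γ).
For a monatomic ideal gas γ = 5/3, so (γ−1)/γ = 2/5.
T₂ = 578 × (89.7/4.53)^(2/5) = 1908 K.

T₂ ≈ 1910 K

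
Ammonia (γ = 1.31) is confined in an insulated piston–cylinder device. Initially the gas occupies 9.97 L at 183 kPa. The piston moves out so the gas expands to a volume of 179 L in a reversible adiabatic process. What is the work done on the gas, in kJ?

P₂ = P₁(V₁/V₂)^γ = 183×(9.97/179)^(1.31) = 4.164 kPa.
For a reversible adiabat, W_by_gas = (P₁V₁ − P₂V₂)/(γ−1).
W_by = (183000×0.00997 − 4164×0.179) / (0.31) = 3481 J.
W_on_gas = −W_by = -3481 J.

W ≈ -3.48 kJ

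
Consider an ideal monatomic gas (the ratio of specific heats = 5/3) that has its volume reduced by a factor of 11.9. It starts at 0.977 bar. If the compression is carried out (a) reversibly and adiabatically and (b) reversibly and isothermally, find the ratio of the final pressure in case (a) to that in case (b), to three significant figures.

P_adiabatic / P_isothermal ≈ 5.21

Isothermal: P_b = P₁(V₁/V₂) = 0.977×11.9.
Adiabatic: P_a = P₁(V₁/V₂)^γ = 0.977×11.9^(5/3).
P_a/P_b = (V₁/V₂)^(γ−1) = 11.9^(2/3) = 5.212.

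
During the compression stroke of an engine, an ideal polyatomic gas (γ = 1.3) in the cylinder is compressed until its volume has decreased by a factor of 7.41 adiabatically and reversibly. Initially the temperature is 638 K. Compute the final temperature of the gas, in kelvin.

Adiabatic: T₁V₁^(γ−1) = T₂V₂^(γ−1) ⇒ T₂ = T₁ (V₁/V₂)^(γ−1).
T₂ = 638 × 7.41^(0.3) = 1163 K.

T₂ ≈ 1160 K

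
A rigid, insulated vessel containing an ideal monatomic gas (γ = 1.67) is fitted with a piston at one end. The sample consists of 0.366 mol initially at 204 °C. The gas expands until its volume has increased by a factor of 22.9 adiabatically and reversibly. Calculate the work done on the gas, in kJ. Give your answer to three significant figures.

For a reversible adiabat TV^(γ−1) is constant, so T₂ = T₁ (V₁/V₂)^(γ−1).
T₁ = 204 °C = 477.1 K.
T₂ = 477.1 × (1/22.9)^(0.67) = 58.56 K.
Q = 0, so ΔU = W_on_gas = nCᵥΔT with Cᵥ = R/(γ−1) = 12.41 J/(mol·K).
ΔU = 0.366 × 12.41 × (58.56 − 477.1) = -1901 J.

W ≈ -1.90 kJ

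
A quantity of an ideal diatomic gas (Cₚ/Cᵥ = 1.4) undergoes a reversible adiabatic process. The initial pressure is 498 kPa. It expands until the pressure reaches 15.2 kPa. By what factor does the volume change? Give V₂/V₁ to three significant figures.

V₂/V₁ ≈ 12.1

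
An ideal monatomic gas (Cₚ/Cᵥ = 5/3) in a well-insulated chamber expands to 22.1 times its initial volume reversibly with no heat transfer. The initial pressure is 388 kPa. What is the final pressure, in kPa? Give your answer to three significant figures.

Adiabatic: P₁V₁^γ = P₂V₂^γ ⇒ P₂ = P₁ (V₁/V₂)^γ.
P₂ = 388 × (1/22.1)^(5/3) = 2.229 kPa.

P₂ ≈ 2.23 kPa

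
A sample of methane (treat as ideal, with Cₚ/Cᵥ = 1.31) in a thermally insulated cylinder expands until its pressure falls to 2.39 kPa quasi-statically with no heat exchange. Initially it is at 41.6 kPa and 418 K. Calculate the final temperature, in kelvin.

T₂ ≈ 213 K

Along an adiabat T P^((1−γ)/γ) is constant, so T₂ = T₁ (P₂/P₁)^((γ−1)/γ).
T₂ = 418 × (2.39/41.6)^(0.237) = 212.6 K.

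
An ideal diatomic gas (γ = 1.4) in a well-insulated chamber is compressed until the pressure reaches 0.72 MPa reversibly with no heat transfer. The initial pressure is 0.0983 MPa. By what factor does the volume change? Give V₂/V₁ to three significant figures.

V₂/V₁ ≈ 0.241

From PV^γ = const, V₂/V₁ = (P₁/P₂)^(1/γ).
V₂/V₁ = (0.0983/0.72)^(0.714) = 0.2412.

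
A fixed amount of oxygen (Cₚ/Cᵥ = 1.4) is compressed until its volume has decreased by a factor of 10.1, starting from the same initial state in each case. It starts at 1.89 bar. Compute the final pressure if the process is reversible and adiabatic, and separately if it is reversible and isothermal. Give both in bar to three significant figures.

adiabatic: 48.1 bar; isothermal: 19.1 bar

Isothermal: P₂ = P₁(V₁/V₂) = 1.89×10.1 = 19.09 bar.
Adiabatic: P₂ = P₁(V₁/V₂)^γ = 1.89×10.1^(1.4) = 48.14 bar.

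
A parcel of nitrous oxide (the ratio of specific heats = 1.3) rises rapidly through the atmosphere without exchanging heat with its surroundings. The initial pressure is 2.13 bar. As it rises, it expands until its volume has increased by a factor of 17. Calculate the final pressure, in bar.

P₂ ≈ 0.0536 bar

Adiabatic: P₁V₁^γ = P₂V₂^γ ⇒ P₂ = P₁ (V₁/V₂)^γ.
P₂ = 2.13 × (1/17)^(1.3) = 0.05355 bar.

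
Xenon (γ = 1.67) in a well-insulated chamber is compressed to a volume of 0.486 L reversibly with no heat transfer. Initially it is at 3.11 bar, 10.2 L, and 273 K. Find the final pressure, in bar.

P₂ ≈ 502 bar

Since PV^γ is constant along a reversible adiabat, P₂ = P₁ (V₁/V₂)^γ.
P₂ = 3.11 × (10.2/0.486)^(1.67) = 501.7 bar.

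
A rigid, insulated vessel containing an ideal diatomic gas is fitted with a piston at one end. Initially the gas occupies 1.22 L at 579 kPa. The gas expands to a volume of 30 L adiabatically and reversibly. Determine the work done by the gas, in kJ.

γ = 7/5 for a diatomic ideal gas.
P₂ = P₁(V₁/V₂)^γ = 579×(1.22/30)^(7/5) = 6.541 kPa.
For a reversible adiabat, W_by_gas = (P₁V₁ − P₂V₂)/(γ−1).
W_by = (579000×0.00122 − 6541×0.03) / (2/5) = 1275 J.

W ≈ 1.28 kJ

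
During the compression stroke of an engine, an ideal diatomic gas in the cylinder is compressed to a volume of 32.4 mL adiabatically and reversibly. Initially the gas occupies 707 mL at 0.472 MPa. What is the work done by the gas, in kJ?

W ≈ -2.03 kJ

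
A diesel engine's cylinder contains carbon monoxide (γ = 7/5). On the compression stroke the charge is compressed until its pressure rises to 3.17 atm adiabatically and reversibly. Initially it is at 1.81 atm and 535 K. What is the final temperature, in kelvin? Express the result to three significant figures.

T₂ ≈ 628 K

Along an adiabat T P^((1−γ)/γ) is constant, so T₂ = T₁ (P₂/P₁)^((γ−1)/γ).
T₂ = 535 × (3.17/1.81)^(2/7) = 627.9 K.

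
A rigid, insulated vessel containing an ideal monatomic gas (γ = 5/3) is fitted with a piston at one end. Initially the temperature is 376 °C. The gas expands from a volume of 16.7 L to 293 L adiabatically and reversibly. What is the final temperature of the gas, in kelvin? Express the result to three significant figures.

T₂ ≈ 96.1 K

For a reversible adiabat TV^(γ−1) is constant, so T₂ = T₁ (V₁/V₂)^(γ−1).
T₁ = 376 °C = 649.1 K.
T₂ = 649.1 × (16.7/293)^(2/3) = 96.14 K.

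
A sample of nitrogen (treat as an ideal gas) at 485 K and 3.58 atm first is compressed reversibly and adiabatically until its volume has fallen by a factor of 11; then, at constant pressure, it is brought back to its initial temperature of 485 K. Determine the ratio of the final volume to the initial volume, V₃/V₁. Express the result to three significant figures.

V₃/V₁ ≈ 0.0348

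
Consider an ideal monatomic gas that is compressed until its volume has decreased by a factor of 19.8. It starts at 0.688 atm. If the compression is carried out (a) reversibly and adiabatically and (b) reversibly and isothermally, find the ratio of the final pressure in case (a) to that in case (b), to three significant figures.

P_adiabatic / P_isothermal ≈ 7.32

For a monatomic ideal gas γ = 5/3.
Isothermal: P_b = P₁(V₁/V₂) = 0.688×19.8.
Adiabatic: P_a = P₁(V₁/V₂)^γ = 0.688×19.8^(5/3).
P_a/P_b = (V₁/V₂)^(γ−1) = 19.8^(2/3) = 7.319.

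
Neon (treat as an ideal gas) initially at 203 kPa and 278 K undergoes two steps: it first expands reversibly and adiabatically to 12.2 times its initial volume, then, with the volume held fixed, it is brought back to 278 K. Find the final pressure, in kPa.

P₃ ≈ 16.6 kPa

For a monatomic ideal gas γ = 5/3.
Adiabatic step (PV^γ = const): P₂ = 203×(1/12.2)^(5/3) = 3.14 kPa; T₂ = 278×(1/12.2)^(2/3) = 52.46 K.
Isochoric: P₃ = P₂(T₃/T₂) = 3.14 × (278/52.46) = 16.64 kPa.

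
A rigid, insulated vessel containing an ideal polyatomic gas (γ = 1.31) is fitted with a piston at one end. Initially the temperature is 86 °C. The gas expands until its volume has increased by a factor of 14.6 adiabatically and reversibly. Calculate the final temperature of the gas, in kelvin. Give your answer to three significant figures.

T₂ ≈ 156 K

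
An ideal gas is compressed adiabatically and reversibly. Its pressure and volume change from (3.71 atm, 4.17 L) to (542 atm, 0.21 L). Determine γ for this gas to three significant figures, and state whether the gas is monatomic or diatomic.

PV^γ = const ⇒ γ = ln(P₂/P₁) / ln(V₁/V₂).
γ = ln(542/3.71) / ln(4.17/0.21) = 1.668.
γ ≈ 1.67 is close to 5/3, so the gas is monatomic.

γ ≈ 1.67; monatomic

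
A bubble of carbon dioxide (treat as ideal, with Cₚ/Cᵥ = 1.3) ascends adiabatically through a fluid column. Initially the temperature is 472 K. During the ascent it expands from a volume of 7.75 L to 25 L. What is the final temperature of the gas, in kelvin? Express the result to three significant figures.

T₂ ≈ 332 K

For a reversible adiabat TV^(γ−1) is constant, so T₂ = T₁ (V₁/V₂)^(γ−1).
T₂ = 472 × (7.75/25)^(0.3) = 332.2 K.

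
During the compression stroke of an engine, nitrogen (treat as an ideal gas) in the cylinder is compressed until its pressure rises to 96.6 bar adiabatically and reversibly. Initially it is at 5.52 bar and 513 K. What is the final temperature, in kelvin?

T₂ ≈ 1160 K

Adiabatic: T₂/T₁ = (P₂/P₁)^((γ−1)/γ).
For a diatomic ideal gas γ = 7/5, so (γ−1)/γ = 2/7.
T₂ = 513 × (96.6/5.52)^(2/7) = 1162 K.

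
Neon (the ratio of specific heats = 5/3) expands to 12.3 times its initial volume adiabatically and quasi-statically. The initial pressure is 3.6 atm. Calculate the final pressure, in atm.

P₂ ≈ 0.0549 atm

Adiabatic: P₁V₁^γ = P₂V₂^γ ⇒ P₂ = P₁ (V₁/V₂)^γ.
P₂ = 3.6 × (1/12.3)^(5/3) = 0.05493 atm.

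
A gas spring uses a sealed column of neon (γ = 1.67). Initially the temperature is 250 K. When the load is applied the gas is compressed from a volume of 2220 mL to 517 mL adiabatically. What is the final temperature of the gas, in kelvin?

Adiabatic: T₁V₁^(γ−1) = T₂V₂^(γ−1) ⇒ T₂ = T₁ (V₁/V₂)^(γ−1).
T₂ = 250 × (2220/517)^(0.67) = 663.7 K.

T₂ ≈ 664 K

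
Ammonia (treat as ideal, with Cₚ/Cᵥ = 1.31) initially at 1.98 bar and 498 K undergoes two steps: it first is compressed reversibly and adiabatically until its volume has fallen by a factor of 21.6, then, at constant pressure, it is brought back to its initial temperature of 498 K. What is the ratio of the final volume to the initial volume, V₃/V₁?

V₃/V₁ ≈ 0.0179

Adiabatic step: V₂/V₁ = 0.0463; T₂ = T₁·21.6^(0.31) = 1291 K.
Isobaric step: V₃/V₂ = T₃/T₂ = 498/1291.
V₃/V₁ = (V₂/V₁)(V₃/V₂) = 0.0463 × (498/1291) = 0.01786.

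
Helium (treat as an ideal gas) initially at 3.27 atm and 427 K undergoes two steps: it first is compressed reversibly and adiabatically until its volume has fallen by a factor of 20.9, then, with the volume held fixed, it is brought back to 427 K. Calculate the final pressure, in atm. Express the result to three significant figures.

P₃ ≈ 68.3 atm

For a monatomic ideal gas γ = 5/3.
Adiabatic step (PV^γ = const): P₂ = 3.27×20.9^(5/3) = 518.6 atm; T₂ = 427×20.9^(2/3) = 3240 K.
Isochoric: P₃ = P₂(T₃/T₂) = 518.6 × (427/3240) = 68.34 atm.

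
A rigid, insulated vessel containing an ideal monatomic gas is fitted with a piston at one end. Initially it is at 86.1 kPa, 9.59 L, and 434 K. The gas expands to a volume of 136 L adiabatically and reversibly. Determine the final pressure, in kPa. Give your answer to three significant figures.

P₂ ≈ 1.04 kPa

Since PV^γ is constant along a reversible adiabat, P₂ = P₁ (V₁/V₂)^γ.
γ = 5/3 for a monatomic ideal gas.
P₂ = 86.1 × (9.59/136)^(5/3) = 1.036 kPa.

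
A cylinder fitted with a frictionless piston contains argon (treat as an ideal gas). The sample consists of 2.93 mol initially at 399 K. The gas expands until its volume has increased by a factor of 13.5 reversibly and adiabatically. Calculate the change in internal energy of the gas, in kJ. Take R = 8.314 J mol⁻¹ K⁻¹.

Adiabatic: T₁V₁^(γ−1) = T₂V₂^(γ−1) ⇒ T₂ = T₁ (V₁/V₂)^(γ−1).
γ = 5/3 for a monatomic ideal gas, so γ−1 = 2/3.
T₂ = 399 × (1/13.5)^(2/3) = 70.37 K.
Q = 0, so ΔU = W_on_gas = nCᵥΔT with Cᵥ = R/(γ−1) = 12.47 J/(mol·K).
ΔU = 2.93 × 12.47 × (70.37 − 399) = -12010 J.

ΔU ≈ -12.0 kJ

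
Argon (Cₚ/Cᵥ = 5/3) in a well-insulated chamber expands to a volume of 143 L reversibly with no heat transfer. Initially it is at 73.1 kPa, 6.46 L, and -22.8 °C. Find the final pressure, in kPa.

P₂ ≈ 0.419 kPa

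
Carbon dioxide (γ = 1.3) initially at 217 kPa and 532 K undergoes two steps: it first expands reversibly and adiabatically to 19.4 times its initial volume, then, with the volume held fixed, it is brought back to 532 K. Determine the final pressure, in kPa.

Adiabatic step (PV^γ = const): P₂ = 217×(1/19.4)^(1.3) = 4.595 kPa; T₂ = 532×(1/19.4)^(0.3) = 218.6 K.
Isochoric: P₃ = P₂(T₃/T₂) = 4.595 × (532/218.6) = 11.19 kPa.

P₃ ≈ 11.2 kPa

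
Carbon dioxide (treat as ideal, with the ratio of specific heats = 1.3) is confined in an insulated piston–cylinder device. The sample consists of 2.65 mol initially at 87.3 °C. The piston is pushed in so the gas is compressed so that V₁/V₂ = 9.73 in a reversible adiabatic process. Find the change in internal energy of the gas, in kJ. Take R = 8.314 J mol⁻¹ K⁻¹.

Adiabatic: T₁V₁^(γ−1) = T₂V₂^(γ−1) ⇒ T₂ = T₁ (V₁/V₂)^(γ−1).
T₁ = 87.3 °C = 360.4 K.
T₂ = 360.4 × 9.73^(0.3) = 713.3 K.
Q = 0, so ΔU = W_on_gas = nCᵥΔT with Cᵥ = R/(γ−1) = 27.71 J/(mol·K).
ΔU = 2.65 × 27.71 × (713.3 − 360.4) = 25910 J.

ΔU ≈ 25.9 kJ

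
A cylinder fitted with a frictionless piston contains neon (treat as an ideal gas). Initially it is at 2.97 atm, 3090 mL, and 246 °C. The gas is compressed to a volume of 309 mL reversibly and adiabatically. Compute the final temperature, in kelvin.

T₂ ≈ 2410 K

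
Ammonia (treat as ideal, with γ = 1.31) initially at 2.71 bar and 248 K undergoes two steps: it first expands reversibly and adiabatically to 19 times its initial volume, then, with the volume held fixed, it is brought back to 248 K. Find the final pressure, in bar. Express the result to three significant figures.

Adiabatic step (PV^γ = const): P₂ = 2.71×(1/19)^(1.31) = 0.05725 bar; T₂ = 248×(1/19)^(0.31) = 99.55 K.
Isochoric: P₃ = P₂(T₃/T₂) = 0.05725 × (248/99.55) = 0.1426 bar.

P₃ ≈ 0.143 bar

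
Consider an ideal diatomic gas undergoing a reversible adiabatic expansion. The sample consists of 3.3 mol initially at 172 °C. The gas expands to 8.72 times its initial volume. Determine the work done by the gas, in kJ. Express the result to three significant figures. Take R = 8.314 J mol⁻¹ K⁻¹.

Adiabatic: T₁V₁^(γ−1) = T₂V₂^(γ−1) ⇒ T₂ = T₁ (V₁/V₂)^(γ−1).
γ = 7/5 for a diatomic ideal gas, so γ−1 = 2/5.
T₁ = 172 °C = 445.1 K.
T₂ = 445.1 × (1/8.72)^(2/5) = 187.2 K.
Q = 0, so ΔU = W_on_gas = nCᵥΔT with Cᵥ = R/(γ−1) = 20.79 J/(mol·K).
ΔU = 3.3 × 20.79 × (187.2 − 445.1) = -17690 J.
Work done by the gas = −ΔU = 17690 J.

W ≈ 17.7 kJ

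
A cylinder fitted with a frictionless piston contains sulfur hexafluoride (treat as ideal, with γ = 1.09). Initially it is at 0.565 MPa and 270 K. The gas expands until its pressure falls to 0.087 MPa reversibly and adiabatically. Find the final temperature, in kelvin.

T₂ ≈ 231 K

Adiabatic: T₂/T₁ = (P₂/P₁)^((γ−1)/γ).
T₂ = 270 × (0.087/0.565)^(0.0826) = 231.4 K.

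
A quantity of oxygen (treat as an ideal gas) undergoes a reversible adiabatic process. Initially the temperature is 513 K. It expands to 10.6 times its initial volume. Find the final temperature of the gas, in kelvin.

T₂ ≈ 200 K

Adiabatic: T₁V₁^(γ−1) = T₂V₂^(γ−1) ⇒ T₂ = T₁ (V₁/V₂)^(γ−1).
For a diatomic ideal gas γ = 7/5, so γ−1 = 2/5.
T₂ = 513 × (1/10.6)^(2/5) = 199.5 K.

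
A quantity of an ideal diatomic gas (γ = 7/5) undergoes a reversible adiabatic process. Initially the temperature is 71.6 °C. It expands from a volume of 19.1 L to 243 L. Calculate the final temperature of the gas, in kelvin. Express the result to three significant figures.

For a reversible adiabat TV^(γ−1) is constant, so T₂ = T₁ (V₁/V₂)^(γ−1).
T₁ = 71.6 °C = 344.8 K.
T₂ = 344.8 × (19.1/243)^(2/5) = 124.6 K.

T₂ ≈ 125 K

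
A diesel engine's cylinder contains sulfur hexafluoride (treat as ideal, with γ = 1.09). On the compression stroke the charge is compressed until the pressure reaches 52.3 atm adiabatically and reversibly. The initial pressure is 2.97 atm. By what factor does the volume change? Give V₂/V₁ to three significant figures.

From PV^γ = const, V₂/V₁ = (P₁/P₂)^(1/γ).
V₂/V₁ = (2.97/52.3)^(0.917) = 0.07196.

V₂/V₁ ≈ 0.0720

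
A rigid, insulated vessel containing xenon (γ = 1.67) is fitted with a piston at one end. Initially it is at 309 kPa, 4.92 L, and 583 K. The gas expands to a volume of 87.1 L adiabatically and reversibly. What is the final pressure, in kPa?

P₂ ≈ 2.55 kPa

Since PV^γ is constant along a reversible adiabat, P₂ = P₁ (V₁/V₂)^γ.
P₂ = 309 × (4.92/87.1)^(1.67) = 2.545 kPa.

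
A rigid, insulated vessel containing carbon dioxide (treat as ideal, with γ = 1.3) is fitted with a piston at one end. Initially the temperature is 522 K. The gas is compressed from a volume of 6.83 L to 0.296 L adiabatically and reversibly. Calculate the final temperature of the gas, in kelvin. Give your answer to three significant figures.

T₂ ≈ 1340 K

Adiabatic: T₁V₁^(γ−1) = T₂V₂^(γ−1) ⇒ T₂ = T₁ (V₁/V₂)^(γ−1).
T₂ = 522 × (6.83/0.296)^(0.3) = 1338 K.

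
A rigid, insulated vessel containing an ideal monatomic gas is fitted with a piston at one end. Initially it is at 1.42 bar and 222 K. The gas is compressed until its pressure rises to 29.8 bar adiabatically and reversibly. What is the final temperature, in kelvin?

T₂ ≈ 750 K

Adiabatic: T₂/T₁ = (P₂/P₁)^((γ−1)/γ).
For a monatomic ideal gas γ = 5/3, so (γ−1)/γ = 2/5.
T₂ = 222 × (29.8/1.42)^(2/5) = 750.1 K.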